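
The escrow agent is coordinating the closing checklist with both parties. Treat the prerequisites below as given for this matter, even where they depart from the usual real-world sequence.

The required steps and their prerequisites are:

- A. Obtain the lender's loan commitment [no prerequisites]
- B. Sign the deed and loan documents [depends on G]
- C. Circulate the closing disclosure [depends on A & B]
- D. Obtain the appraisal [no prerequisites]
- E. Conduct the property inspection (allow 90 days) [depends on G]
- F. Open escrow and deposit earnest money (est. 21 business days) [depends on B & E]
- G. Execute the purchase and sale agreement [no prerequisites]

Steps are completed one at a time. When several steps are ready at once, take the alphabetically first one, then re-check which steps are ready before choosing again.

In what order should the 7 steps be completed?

A, D, G, B, C, E, F

A, D and G have no prerequisites; A has the earlier label, so A is first.
Now D and G have their prerequisites met. D has the earlier label, so D next.
G is the only step now ready → G.
Now B and E have their prerequisites met. B has the earlier label, so B next.
Now C and E have their prerequisites met. C has the earlier label, so C next.
Next only E has its prerequisites met → E.
F is the only step now ready → F.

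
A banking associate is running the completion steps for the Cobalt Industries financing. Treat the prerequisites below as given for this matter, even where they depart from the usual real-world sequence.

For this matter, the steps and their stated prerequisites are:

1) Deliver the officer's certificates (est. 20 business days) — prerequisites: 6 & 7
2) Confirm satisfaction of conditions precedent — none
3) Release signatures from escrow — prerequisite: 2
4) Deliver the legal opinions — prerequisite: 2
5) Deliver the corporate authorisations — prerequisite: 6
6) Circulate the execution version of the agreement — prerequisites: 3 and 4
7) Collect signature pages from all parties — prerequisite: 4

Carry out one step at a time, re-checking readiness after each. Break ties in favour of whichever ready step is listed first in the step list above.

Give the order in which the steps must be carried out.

2 is the only step with nothing outstanding, so it goes first.
Now 3 and 4 have their prerequisites met. 3 is listed earlier, so 3 next.
4 needed 2, now all done → 4.
6 and 7 are both available; 6 is listed earlier → 6.
5 now also ready, so the ready set is {5, 7}; 5 is listed earlier → 5.
7 needed 4, now all done → 7.
1 needed 6 and 7, now all done → 1.

2, 3, 4, 6, 5, 7, 1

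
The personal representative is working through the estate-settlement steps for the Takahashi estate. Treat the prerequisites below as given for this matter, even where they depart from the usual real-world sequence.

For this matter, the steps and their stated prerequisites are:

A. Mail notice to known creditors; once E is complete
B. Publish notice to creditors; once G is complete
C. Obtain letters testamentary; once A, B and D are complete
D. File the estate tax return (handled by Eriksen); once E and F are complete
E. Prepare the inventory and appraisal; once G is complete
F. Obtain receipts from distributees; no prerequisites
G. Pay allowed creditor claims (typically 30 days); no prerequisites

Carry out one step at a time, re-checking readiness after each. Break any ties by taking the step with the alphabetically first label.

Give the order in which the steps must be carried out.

Nothing is required for F and G. F has the earlier label → F first.
G is the only step now ready → G.
Ready: B and E. B has the earlier label → B.
That leaves E as the only ready step → E.
Ready: A and D. A has the earlier label → A.
D is the only step now ready → D.
C needed A, B and D, now all done → C.

F G B E A D C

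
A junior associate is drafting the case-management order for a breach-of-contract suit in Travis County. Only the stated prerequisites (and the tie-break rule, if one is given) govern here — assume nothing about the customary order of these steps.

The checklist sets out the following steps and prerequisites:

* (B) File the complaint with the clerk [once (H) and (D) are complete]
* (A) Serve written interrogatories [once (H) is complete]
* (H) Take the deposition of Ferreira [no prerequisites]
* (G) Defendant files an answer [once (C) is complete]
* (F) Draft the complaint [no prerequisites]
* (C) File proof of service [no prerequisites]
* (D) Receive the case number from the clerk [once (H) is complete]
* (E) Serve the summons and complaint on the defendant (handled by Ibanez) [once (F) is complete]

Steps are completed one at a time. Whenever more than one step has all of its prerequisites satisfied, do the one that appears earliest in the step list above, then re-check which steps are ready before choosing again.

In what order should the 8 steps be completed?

Nothing is required for (H), (F) and (C). (H) is listed earlier → (H) first.
(A), (F), (C) and (D) are all available; (A) is listed earlier → (A).
Now (F), (C) and (D) have their prerequisites met. (F) is listed earlier, so (F) next.
Now (C), (D) and (E) have their prerequisites met. (C) is listed earlier, so (C) next.
(G), (D) and (E) are all available; (G) is listed earlier → (G).
(D) and (E) are both available; (D) is listed earlier → (D).
(B) and (E) are both available; (B) is listed earlier → (B).
(E) needed (F), now all done → (E).

(H), (A), (F), (C), (G), (D), (B), (E)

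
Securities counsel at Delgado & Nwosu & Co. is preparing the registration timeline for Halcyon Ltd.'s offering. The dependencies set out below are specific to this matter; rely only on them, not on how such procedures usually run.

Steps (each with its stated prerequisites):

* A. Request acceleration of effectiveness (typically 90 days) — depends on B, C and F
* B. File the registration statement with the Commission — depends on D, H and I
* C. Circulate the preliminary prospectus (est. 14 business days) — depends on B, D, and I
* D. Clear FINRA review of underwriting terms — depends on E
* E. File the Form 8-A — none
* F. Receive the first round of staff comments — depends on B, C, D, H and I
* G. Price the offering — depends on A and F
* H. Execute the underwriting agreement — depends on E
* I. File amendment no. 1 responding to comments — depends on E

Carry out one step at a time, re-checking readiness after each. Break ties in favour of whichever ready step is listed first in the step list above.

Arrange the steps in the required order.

E is the only step with nothing outstanding, so it goes first.
Now D, H and I have their prerequisites met. D is listed earlier, so D next.
Ready: H and I. H is listed earlier → H.
I is the only step now ready → I.
That leaves B as the only ready step → B.
C needed B, D and I, now all done → C.
That leaves F as the only ready step → F.
A is the only step now ready → A.
Next only G has its prerequisites met → G.

E → D → H → I → B → C → F → A → G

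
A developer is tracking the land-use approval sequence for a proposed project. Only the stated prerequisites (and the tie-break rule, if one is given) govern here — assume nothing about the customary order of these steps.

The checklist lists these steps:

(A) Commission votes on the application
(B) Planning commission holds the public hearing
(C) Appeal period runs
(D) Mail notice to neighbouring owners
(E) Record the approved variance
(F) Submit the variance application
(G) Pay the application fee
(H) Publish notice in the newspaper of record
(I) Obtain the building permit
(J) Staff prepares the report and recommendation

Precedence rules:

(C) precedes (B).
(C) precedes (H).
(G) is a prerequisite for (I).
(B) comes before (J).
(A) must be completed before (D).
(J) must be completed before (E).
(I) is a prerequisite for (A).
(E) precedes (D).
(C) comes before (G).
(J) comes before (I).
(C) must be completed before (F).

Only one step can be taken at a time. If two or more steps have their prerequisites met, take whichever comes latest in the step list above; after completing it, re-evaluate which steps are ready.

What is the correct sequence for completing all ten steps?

(C) (H) (G) (F) (B) (J) (I) (E) (A) (D)

(C) is the only step with nothing outstanding, so it goes first.
(H), (G), (F) and (B) are all available; (H) is listed later → (H).
(G), (F) and (B) are all available; (G) is listed later → (G).
Ready: (F) and (B). (F) is listed later → (F).
(B) is the only step now ready → (B).
(J) needed (B), now all done → (J).
Now (I) and (E) have their prerequisites met. (I) is listed later, so (I) next.
(E) and (A) are both available; (E) is listed later → (E).
(A) is the only step now ready → (A).
Next only (D) has its prerequisites met → (D).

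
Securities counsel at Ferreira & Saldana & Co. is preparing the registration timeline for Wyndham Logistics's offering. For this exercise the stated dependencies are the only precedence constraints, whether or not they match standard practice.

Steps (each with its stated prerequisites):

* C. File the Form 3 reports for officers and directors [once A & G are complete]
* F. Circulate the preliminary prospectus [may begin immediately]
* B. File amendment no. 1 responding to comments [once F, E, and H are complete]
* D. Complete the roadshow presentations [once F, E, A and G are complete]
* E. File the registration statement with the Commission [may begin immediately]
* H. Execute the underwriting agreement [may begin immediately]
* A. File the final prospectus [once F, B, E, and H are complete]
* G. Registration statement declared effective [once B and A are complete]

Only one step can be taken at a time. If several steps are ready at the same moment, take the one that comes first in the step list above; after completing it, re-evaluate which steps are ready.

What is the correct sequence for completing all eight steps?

F, E and H have no prerequisites; F is listed earlier, so F is first.
Now E and H have their prerequisites met. E is listed earlier, so E next.
Next only H has its prerequisites met → H.
B is the only step now ready → B.
Next only A has its prerequisites met → A.
G needed B and A, now all done → G.
C and D are both available; C is listed earlier → C.
D is the only step now ready → D.

F E H B A G C D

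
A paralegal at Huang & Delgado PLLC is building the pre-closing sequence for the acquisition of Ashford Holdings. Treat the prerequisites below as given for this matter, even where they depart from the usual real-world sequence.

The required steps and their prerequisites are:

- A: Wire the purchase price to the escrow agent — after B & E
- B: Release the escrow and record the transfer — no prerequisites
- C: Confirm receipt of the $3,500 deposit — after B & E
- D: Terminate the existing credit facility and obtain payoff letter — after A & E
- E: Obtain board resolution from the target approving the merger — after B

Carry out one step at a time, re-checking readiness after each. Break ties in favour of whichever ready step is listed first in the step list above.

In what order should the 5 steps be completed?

B E A C D

Only B has no prerequisites, so it is first.
E is the only step now ready → E.
Ready: A and C. A is listed earlier → A.
D now also ready, so the ready set is {C, D}; C is listed earlier → C.
D needed A and E, now all done → D.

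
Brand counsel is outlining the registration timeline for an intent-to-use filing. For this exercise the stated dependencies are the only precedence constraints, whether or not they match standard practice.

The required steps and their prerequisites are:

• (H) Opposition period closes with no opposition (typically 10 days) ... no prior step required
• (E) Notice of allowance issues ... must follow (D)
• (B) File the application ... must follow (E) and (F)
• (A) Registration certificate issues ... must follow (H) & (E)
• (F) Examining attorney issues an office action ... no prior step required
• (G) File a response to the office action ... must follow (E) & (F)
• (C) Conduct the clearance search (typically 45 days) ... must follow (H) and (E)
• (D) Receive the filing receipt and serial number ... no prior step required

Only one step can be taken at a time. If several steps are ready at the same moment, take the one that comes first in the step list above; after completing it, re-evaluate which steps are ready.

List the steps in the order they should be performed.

(H) (F) (D) (E) (B) (A) (G) (C)

(H), (F) and (D) have no prerequisites; (H) is listed earlier, so (H) is first.
Ready: (F) and (D). (F) is listed earlier → (F).
Next only (D) has its prerequisites met → (D).
Next only (E) has its prerequisites met → (E).
(B), (A), (G) and (C) are all available; (B) is listed earlier → (B).
Ready: (A), (G) and (C). (A) is listed earlier → (A).
(G) and (C) are both available; (G) is listed earlier → (G).
Next only (C) has its prerequisites met → (C).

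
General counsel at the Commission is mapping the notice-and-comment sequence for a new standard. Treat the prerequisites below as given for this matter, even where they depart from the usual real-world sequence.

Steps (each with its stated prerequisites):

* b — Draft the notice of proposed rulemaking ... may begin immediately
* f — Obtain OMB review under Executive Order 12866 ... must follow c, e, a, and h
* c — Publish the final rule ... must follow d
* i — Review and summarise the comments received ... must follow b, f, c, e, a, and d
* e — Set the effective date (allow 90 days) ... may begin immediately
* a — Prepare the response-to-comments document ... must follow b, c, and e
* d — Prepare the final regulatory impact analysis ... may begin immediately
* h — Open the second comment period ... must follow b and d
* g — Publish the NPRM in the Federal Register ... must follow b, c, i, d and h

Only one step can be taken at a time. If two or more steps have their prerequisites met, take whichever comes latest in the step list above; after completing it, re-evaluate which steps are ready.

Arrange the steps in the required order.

d → e → c → b → h → a → f → i → g

Nothing is required for d, e and b. d is listed later → d first.
Now e, c and b have their prerequisites met. e is listed later, so e next.
Now c and b have their prerequisites met. c is listed later, so c next.
b is the only step now ready → b.
Ready: h and a. h is listed later → h.
a needed e, c and b, now all done → a.
f needed h, a, e and c, now all done → f.
That leaves i as the only ready step → i.
g needed h, d, i, c and b, now all done → g.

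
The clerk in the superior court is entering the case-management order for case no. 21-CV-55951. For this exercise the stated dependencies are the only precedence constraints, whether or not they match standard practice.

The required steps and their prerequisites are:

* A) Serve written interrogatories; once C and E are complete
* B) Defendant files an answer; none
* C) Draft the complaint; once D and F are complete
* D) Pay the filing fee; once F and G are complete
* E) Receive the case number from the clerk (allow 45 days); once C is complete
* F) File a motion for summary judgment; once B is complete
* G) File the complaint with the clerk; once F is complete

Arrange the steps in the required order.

B F G D C E A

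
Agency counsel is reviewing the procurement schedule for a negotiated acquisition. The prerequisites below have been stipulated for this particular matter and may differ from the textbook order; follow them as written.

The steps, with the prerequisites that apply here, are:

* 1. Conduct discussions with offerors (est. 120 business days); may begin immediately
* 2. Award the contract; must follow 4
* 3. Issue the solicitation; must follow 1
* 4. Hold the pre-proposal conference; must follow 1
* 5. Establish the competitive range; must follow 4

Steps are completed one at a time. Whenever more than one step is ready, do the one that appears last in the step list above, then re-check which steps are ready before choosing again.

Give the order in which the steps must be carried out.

1 is the only step with nothing outstanding, so it goes first.
Now 4 and 3 have their prerequisites met. 4 is listed later, so 4 next.
Now 5, 3 and 2 have their prerequisites met. 5 is listed later, so 5 next.
Now 3 and 2 have their prerequisites met. 3 is listed later, so 3 next.
2 is the only step now ready → 2.

1 → 4 → 5 → 3 → 2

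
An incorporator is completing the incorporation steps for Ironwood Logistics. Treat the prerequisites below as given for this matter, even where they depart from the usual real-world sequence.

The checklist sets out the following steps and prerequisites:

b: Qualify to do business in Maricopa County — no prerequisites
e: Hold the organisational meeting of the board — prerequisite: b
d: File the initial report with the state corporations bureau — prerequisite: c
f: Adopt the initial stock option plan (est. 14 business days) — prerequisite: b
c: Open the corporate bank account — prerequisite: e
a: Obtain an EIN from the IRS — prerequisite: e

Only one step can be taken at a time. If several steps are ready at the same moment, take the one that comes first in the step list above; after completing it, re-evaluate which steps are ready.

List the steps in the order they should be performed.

Only b has no prerequisites, so it is first.
Now e and f have their prerequisites met. e is listed earlier, so e next.
c and a now also ready, so the ready set is {f, c, a}; f is listed earlier → f.
Now c and a have their prerequisites met. c is listed earlier, so c next.
d and a are both available; d is listed earlier → d.
Next only a has its prerequisites met → a.

b, e, f, c, d, a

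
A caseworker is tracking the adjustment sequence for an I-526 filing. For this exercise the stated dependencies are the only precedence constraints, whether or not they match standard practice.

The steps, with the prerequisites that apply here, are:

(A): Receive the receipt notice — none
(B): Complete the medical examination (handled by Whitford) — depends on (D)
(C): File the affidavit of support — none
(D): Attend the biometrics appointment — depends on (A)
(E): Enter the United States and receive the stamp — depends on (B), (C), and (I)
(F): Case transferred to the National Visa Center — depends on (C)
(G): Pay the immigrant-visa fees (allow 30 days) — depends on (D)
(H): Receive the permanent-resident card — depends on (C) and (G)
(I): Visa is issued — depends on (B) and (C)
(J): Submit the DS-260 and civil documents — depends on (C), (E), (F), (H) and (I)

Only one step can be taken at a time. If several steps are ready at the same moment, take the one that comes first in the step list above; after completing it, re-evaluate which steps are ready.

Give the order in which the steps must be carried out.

Nothing is required for (A) and (C). (A) is listed earlier → (A) first.
Now (C) and (D) have their prerequisites met. (C) is listed earlier, so (C) next.
Ready: (D) and (F). (D) is listed earlier → (D).
Now (B), (F) and (G) have their prerequisites met. (B) is listed earlier, so (B) next.
Now (F), (G) and (I) have their prerequisites met. (F) is listed earlier, so (F) next.
Now (G) and (I) have their prerequisites met. (G) is listed earlier, so (G) next.
(H) now also ready, so the ready set is {(H), (I)}; (H) is listed earlier → (H).
(I) is the only step now ready → (I).
Next only (E) has its prerequisites met → (E).
(J) needed (C), (E), (F), (H) and (I), now all done → (J).

(A), (C), (D), (B), (F), (G), (H), (I), (E), (J)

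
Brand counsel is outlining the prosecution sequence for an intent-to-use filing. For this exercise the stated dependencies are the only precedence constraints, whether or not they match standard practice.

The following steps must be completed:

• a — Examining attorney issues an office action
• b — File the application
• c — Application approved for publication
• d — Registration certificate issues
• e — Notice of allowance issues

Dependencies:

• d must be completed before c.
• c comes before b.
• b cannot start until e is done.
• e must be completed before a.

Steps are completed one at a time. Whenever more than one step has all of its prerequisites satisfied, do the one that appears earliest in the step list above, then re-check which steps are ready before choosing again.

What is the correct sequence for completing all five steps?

d c e a b

Nothing is required for d and e. d is listed earlier → d first.
Now c and e have their prerequisites met. c is listed earlier, so c next.
That leaves e as the only ready step → e.
Now a and b have their prerequisites met. a is listed earlier, so a next.
b is the only step now ready → b.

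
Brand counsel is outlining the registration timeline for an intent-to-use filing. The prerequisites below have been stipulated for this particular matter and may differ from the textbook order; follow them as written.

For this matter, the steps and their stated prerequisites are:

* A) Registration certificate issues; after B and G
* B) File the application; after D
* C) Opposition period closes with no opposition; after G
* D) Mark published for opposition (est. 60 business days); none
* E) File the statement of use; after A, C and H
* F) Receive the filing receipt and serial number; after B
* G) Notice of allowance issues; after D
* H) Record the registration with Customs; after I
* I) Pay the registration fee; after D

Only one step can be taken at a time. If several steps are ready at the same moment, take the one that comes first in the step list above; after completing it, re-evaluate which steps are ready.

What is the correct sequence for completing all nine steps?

D → B → F → G → A → C → I → H → E

D is the only step with nothing outstanding, so it goes first.
Now B, G and I have their prerequisites met. B is listed earlier, so B next.
Ready: F, G and I. F is listed earlier → F.
Ready: G and I. G is listed earlier → G.
Ready: A, C and I. A is listed earlier → A.
Now C and I have their prerequisites met. C is listed earlier, so C next.
I is the only step now ready → I.
H needed I, now all done → H.
E needed A, C and H, now all done → E.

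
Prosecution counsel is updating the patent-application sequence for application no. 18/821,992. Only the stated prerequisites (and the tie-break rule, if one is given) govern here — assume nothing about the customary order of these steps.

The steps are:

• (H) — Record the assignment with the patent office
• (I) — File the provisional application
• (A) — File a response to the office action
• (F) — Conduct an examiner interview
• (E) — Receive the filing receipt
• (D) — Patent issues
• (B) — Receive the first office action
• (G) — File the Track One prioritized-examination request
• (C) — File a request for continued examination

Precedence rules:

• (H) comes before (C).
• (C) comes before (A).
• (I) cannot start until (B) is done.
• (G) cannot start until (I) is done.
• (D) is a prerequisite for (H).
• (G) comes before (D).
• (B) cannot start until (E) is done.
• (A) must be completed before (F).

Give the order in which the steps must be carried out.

(E), (B), (I), (G), (D), (H), (C), (A), (F)

(E) has no prerequisites → (E) first.
(B) needed (E), now all done → (B).
(I) needed (B), now all done → (I).
(G) is the only step now ready → (G).
(D) is the only step now ready → (D).
Next only (H) has its prerequisites met → (H).
That leaves (C) as the only ready step → (C).
(A) needed (C), now all done → (A).
(F) is the only step now ready → (F).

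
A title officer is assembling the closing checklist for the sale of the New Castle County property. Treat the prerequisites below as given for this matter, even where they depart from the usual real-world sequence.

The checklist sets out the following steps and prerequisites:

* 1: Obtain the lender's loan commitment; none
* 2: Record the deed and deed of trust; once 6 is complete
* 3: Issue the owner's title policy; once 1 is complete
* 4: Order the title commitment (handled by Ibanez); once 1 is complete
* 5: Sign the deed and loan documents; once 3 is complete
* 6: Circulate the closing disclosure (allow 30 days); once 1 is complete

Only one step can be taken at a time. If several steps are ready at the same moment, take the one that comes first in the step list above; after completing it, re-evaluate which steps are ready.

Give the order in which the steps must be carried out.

1 → 3 → 4 → 5 → 6 → 2

Only 1 has no prerequisites, so it is first.
Now 3, 4 and 6 have their prerequisites met. 3 is listed earlier, so 3 next.
4, 5 and 6 are all available; 4 is listed earlier → 4.
Now 5 and 6 have their prerequisites met. 5 is listed earlier, so 5 next.
6 is the only step now ready → 6.
Next only 2 has its prerequisites met → 2.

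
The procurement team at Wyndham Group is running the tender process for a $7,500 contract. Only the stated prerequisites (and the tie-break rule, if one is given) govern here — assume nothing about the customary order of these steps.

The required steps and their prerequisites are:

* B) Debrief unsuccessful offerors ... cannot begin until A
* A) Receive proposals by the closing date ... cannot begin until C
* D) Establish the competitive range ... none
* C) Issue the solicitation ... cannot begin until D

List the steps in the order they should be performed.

D is the only step with nothing outstanding, so it goes first.
C needed D, now all done → C.
A needed C, now all done → A.
Next only B has its prerequisites met → B.

D C A B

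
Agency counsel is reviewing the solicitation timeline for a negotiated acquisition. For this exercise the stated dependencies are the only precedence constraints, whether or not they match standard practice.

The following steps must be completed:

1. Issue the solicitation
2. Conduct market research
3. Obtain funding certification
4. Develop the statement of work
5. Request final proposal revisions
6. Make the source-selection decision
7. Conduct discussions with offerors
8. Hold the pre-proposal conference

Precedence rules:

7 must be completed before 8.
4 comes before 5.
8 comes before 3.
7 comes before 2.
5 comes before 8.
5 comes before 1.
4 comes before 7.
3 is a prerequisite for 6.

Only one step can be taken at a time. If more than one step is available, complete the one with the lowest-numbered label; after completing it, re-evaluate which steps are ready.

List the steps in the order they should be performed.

4 5 1 7 2 8 3 6

4 is the only step with nothing outstanding, so it goes first.
5 and 7 are both available; 5 has the earlier label → 5.
Ready: 1 and 7. 1 has the earlier label → 1.
7 needed 4, now all done → 7.
Now 2 and 8 have their prerequisites met. 2 has the earlier label, so 2 next.
8 needed 5 and 7, now all done → 8.
3 is the only step now ready → 3.
6 needed 3, now all done → 6.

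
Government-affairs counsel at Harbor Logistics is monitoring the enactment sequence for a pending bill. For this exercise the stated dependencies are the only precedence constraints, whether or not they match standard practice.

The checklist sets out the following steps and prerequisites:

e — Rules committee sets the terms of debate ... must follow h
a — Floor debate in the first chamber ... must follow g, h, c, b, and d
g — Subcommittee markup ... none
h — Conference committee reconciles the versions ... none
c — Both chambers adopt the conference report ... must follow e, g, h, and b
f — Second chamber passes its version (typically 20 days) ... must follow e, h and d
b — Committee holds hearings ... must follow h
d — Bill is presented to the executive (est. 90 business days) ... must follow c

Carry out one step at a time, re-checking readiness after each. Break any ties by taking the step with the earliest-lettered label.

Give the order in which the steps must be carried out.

g, h, b, e, c, d, a, f

Nothing is required for g and h. g has the earlier label → g first.
That leaves h as the only ready step → h.
Now b and e have their prerequisites met. b has the earlier label, so b next.
e needed h, now all done → e.
c needed b, e, g and h, now all done → c.
d needed c, now all done → d.
Ready: a and f. a has the earlier label → a.
f is the only step now ready → f.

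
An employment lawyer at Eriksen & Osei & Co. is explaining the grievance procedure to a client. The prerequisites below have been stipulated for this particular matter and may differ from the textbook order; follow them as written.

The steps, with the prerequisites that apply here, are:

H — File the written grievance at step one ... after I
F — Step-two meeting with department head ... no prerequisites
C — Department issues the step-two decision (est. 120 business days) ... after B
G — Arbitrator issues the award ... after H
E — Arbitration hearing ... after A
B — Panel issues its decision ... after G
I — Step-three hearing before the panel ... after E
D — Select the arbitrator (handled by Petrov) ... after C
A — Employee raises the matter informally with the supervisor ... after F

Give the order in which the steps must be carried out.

F A E I H G B C D

F has no prerequisites → F first.
A is the only step now ready → A.
E is the only step now ready → E.
I needed E, now all done → I.
That leaves H as the only ready step → H.
Next only G has its prerequisites met → G.
That leaves B as the only ready step → B.
That leaves C as the only ready step → C.
D needed C, now all done → D.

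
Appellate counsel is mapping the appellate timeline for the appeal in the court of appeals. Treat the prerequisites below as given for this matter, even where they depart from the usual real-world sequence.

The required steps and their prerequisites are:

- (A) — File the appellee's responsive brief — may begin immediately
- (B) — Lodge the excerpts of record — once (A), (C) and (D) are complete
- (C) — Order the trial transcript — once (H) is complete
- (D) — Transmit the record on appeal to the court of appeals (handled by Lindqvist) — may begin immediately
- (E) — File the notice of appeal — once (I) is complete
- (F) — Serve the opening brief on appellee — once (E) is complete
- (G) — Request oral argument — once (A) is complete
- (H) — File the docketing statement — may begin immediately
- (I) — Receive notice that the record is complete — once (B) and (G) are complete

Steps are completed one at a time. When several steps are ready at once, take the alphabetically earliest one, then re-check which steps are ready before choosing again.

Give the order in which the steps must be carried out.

(A), (D), (G), (H), (C), (B), (I), (E), (F)

Nothing is required for (A), (D) and (H). (A) has the earlier label → (A) first.
(G) now also ready, so the ready set is {(D), (G), (H)}; (D) has the earlier label → (D).
(G) and (H) are both available; (G) has the earlier label → (G).
That leaves (H) as the only ready step → (H).
That leaves (C) as the only ready step → (C).
(B) needed (A), (C) and (D), now all done → (B).
(I) is the only step now ready → (I).
(E) is the only step now ready → (E).
(F) is the only step now ready → (F).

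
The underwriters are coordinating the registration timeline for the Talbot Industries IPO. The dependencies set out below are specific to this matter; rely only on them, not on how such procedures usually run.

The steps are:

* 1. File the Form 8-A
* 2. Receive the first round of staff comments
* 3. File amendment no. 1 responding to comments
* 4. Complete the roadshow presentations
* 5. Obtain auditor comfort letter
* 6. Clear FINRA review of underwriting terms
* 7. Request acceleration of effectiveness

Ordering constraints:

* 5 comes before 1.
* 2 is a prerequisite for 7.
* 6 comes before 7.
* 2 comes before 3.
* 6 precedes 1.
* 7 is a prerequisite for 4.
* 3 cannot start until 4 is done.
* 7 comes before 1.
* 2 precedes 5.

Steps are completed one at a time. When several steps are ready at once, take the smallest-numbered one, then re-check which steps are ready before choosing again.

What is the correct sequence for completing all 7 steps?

2, 5, 6, 7, 1, 4, 3

Nothing is required for 2 and 6. 2 has the earlier label → 2 first.
5 now also ready, so the ready set is {5, 6}; 5 has the earlier label → 5.
That leaves 6 as the only ready step → 6.
7 needed 2 and 6, now all done → 7.
1 and 4 are both available; 1 has the earlier label → 1.
4 is the only step now ready → 4.
3 is the only step now ready → 3.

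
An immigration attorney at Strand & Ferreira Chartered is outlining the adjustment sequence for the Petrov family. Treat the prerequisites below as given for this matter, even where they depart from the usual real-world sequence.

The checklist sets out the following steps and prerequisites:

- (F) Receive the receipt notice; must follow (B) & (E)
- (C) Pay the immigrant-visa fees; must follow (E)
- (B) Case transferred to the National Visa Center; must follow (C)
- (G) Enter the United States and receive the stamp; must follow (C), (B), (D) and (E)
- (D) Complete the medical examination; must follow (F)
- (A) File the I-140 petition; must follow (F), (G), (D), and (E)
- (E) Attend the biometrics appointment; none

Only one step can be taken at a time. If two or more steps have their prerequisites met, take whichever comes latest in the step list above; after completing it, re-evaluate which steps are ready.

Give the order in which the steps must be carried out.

(E) (C) (B) (F) (D) (G) (A)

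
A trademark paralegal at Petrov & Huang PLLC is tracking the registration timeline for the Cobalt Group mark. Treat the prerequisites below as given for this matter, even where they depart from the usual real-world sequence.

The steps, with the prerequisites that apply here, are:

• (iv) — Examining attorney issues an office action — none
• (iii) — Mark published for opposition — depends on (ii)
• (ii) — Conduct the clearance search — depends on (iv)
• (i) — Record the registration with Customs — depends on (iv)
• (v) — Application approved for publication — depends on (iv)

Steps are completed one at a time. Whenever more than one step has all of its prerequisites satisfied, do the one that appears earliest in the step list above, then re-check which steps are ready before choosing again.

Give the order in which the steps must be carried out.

(iv) → (ii) → (iii) → (i) → (v)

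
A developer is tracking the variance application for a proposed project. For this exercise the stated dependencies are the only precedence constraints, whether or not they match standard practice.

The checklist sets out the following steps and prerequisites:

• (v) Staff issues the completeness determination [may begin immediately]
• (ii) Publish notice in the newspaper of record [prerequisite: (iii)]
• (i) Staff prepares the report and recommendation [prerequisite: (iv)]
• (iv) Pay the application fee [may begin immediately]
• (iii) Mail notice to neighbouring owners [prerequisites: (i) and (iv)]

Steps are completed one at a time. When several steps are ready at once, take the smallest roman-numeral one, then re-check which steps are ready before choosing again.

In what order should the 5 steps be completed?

(iv) and (v) have no prerequisites; (iv) has the earlier label, so (iv) is first.
(i) now also ready, so the ready set is {(i), (v)}; (i) has the earlier label → (i).
(iii) now also ready, so the ready set is {(iii), (v)}; (iii) has the earlier label → (iii).
(ii) now also ready, so the ready set is {(ii), (v)}; (ii) has the earlier label → (ii).
Next only (v) has its prerequisites met → (v).

(iv), (i), (iii), (ii), (v)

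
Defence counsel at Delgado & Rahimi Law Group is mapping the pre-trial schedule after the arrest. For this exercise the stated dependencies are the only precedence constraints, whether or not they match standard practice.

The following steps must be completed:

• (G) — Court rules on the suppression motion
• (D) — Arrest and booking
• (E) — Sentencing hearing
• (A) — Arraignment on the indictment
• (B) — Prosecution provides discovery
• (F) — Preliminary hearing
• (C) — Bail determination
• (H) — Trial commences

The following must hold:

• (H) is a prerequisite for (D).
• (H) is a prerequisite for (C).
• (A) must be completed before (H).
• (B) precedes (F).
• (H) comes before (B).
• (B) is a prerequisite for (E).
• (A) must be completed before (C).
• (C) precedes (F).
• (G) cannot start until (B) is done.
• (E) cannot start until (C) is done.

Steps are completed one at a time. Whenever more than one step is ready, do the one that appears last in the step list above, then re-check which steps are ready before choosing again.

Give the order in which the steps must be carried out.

Only (A) has no prerequisites, so it is first.
(H) is the only step now ready → (H).
Now (C), (B) and (D) have their prerequisites met. (C) is listed later, so (C) next.
Now (B) and (D) have their prerequisites met. (B) is listed later, so (B) next.
(F), (E) and (G) now also ready, so the ready set is {(F), (E), (D), (G)}; (F) is listed later → (F).
Now (E), (D) and (G) have their prerequisites met. (E) is listed later, so (E) next.
Ready: (D) and (G). (D) is listed later → (D).
That leaves (G) as the only ready step → (G).

(A), (H), (C), (B), (F), (E), (D), (G)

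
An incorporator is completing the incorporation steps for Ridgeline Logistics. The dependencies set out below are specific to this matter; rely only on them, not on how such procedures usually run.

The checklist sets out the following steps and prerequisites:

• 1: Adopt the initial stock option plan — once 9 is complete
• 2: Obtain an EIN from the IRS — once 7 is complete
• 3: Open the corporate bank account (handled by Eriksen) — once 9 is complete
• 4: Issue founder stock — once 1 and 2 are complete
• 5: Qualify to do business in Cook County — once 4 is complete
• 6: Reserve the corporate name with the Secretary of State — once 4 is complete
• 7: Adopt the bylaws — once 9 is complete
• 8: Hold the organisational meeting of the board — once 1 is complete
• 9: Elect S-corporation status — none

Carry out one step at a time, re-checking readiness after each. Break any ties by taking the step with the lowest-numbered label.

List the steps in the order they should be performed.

9, 1, 3, 7, 2, 4, 5, 6, 8

Only 9 has no prerequisites, so it is first.
Ready: 1, 3 and 7. 1 has the earlier label → 1.
Now 3, 7 and 8 have their prerequisites met. 3 has the earlier label, so 3 next.
7 and 8 are both available; 7 has the earlier label → 7.
Ready: 2 and 8. 2 has the earlier label → 2.
Now 4 and 8 have their prerequisites met. 4 has the earlier label, so 4 next.
5 and 6 now also ready, so the ready set is {5, 6, 8}; 5 has the earlier label → 5.
6 and 8 are both available; 6 has the earlier label → 6.
8 needed 1, now all done → 8.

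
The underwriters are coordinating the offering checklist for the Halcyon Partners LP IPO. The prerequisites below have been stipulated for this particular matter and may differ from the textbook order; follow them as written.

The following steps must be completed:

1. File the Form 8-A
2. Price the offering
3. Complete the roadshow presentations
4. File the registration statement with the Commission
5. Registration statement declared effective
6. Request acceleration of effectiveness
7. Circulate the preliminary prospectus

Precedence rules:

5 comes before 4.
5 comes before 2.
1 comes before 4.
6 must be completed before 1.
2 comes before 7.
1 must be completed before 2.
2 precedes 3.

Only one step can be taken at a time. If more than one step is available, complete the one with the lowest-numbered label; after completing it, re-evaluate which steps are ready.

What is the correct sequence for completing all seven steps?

5 and 6 have no prerequisites; 5 has the earlier label, so 5 is first.
Next only 6 has its prerequisites met → 6.
That leaves 1 as the only ready step → 1.
Ready: 2 and 4. 2 has the earlier label → 2.
3 and 7 now also ready, so the ready set is {3, 4, 7}; 3 has the earlier label → 3.
Now 4 and 7 have their prerequisites met. 4 has the earlier label, so 4 next.
7 needed 2, now all done → 7.

5, 6, 1, 2, 3, 4, 7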